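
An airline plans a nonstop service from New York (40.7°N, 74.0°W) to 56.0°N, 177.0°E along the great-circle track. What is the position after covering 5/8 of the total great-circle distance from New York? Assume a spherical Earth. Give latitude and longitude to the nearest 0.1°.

≈ 64.0°N, 134.5°W

From cos δ = sin φ₁ sin φ₂ + cos φ₁ cos φ₂ cos Δλ, the central angle is δ ≈ 1.156 rad (66.3°).
Interpolate at f = 5/8 with slerp weights a = sin((1−f)δ)/sin δ ≈ 0.459, b = sin(fδ)/sin δ ≈ 0.723.
p = a·p₁ + b·p₂ ≈ (-0.308, -0.313, 0.898); φ = arcsin(p_z) ≈ 63.95°, λ = atan2(p_y, p_x) ≈ -134.47°.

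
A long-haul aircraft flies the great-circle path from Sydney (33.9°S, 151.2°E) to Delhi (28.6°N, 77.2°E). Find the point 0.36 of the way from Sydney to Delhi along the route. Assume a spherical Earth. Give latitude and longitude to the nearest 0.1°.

Write both endpoints as unit vectors p₁, p₂ with components (cos φ cos λ, cos φ sin λ, sin φ).
The central angle between the endpoints is δ = arccos(p₁·p₂) ≈ 1.637 rad (93.8°).
Interpolate at f = 0.36 with slerp weights a = sin((1−f)δ)/sin δ ≈ 0.868, b = sin(fδ)/sin δ ≈ 0.557.
p = a·p₁ + b·p₂ ≈ (-0.523, 0.824, -0.218); φ = arcsin(p_z) ≈ -12.57°, λ = atan2(p_y, p_x) ≈ 122.41°.

≈ 12.6°S, 122.4°E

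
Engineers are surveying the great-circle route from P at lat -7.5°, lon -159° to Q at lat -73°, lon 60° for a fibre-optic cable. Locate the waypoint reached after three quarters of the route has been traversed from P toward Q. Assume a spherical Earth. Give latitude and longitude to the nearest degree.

Write both endpoints as unit vectors p₁, p₂ with components (cos φ cos λ, cos φ sin λ, sin φ).
The central angle between the endpoints is δ = arccos(p₁·p₂) ≈ 1.671 rad (95.8°).
Interpolate at f = 3/4 with slerp weights a = sin((1−f)δ)/sin δ ≈ 0.408, b = sin(fδ)/sin δ ≈ 0.955.
p = a·p₁ + b·p₂ ≈ (-0.238, 0.097, -0.966); φ = arcsin(p_z) ≈ -75.11°, λ = atan2(p_y, p_x) ≈ 157.84°.

≈ lat -75°, lon 158°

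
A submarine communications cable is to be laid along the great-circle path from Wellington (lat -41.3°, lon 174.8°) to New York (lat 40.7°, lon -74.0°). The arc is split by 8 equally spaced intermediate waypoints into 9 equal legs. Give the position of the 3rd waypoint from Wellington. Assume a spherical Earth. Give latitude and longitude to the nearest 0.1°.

Convert each endpoint to a unit vector on the sphere (x = cos φ cos λ, y = cos φ sin λ, z = sin φ).
The central angle between the endpoints is δ = arccos(p₁·p₂) ≈ 2.261 rad (129.5°).
Interpolate at f = 3/9 with slerp weights a = sin((1−f)δ)/sin δ ≈ 1.294, b = sin(fδ)/sin δ ≈ 0.887.
p = a·p₁ + b·p₂ ≈ (-0.783, -0.558, -0.275); φ = arcsin(p_z) ≈ -15.99°, λ = atan2(p_y, p_x) ≈ -144.49°.

≈ lat -16.0°, lon -144.5°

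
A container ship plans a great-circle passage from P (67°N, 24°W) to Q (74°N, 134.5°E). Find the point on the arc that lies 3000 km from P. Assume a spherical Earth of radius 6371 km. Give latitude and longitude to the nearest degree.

The haversine formula gives a central angle δ ≈ 0.669 rad (38.3°) between the endpoints. The total great-circle distance is δ·R ≈ 0.669 × 6371 ≈ 4260 km, so the target fraction is f = 3000/4260 ≈ 0.704.
Interpolate at f ≈ 0.704 with slerp weights a = sin((1−f)δ)/sin δ ≈ 0.317, b = sin(fδ)/sin δ ≈ 0.732.
p = a·p₁ + b·p₂ ≈ (-0.028, 0.093, 0.995); φ = arcsin(p_z) ≈ 84.40°, λ = atan2(p_y, p_x) ≈ 106.80°.

≈ (84°N, 107°E)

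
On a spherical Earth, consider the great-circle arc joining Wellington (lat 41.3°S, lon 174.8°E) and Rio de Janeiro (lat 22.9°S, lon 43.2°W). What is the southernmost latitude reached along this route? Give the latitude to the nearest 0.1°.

The great circle lies in the plane with unit normal n̂ = (p₁ × p₂)/|p₁ × p₂|.
Here n̂_z ≈ +0.445; the vertex latitude is φ_max = arccos|n̂_z| ≈ 63.6°.

≈ 63.6°S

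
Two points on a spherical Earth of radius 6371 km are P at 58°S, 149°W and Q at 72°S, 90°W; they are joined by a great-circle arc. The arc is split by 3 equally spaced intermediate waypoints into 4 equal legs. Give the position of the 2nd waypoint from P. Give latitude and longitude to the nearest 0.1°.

Write both endpoints as unit vectors p₁, p₂ with components (cos φ cos λ, cos φ sin λ, sin φ).
The central angle between the endpoints is δ = arccos(p₁·p₂) ≈ 0.472 rad (27.0°).
Interpolate at f = 2/4 with slerp weights a = sin((1−f)δ)/sin δ ≈ 0.514, b = sin(fδ)/sin δ ≈ 0.514.
p = a·p₁ + b·p₂ ≈ (-0.234, -0.299, -0.925); φ = arcsin(p_z) ≈ -67.69°, λ = atan2(p_y, p_x) ≈ -127.97°.

≈ 67.7°S, 128.0°W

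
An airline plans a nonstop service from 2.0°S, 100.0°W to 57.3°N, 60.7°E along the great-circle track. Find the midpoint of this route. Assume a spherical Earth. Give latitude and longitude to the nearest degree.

≈ 57°N, 80°W

Convert each endpoint to a unit vector on the sphere (x = cos φ cos λ, y = cos φ sin λ, z = sin φ).
The central angle between the endpoints is δ = arccos(p₁·p₂) ≈ 2.140 rad (122.6°).
Interpolate at f = 1/2 with slerp weights a = sin((1−f)δ)/sin δ ≈ 1.041, b = sin(fδ)/sin δ ≈ 1.041.
p = a·p₁ + b·p₂ ≈ (0.095, -0.534, 0.840); φ = arcsin(p_z) ≈ 57.14°, λ = atan2(p_y, p_x) ≈ -79.96°.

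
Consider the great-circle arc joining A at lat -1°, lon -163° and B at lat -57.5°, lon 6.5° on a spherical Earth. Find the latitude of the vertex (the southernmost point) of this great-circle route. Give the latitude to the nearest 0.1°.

The great circle lies in the plane with unit normal n̂ = (p₁ × p₂)/|p₁ × p₂|.
Here n̂_z ≈ +0.114; the vertex latitude is φ_max = arccos|n̂_z| ≈ 83.4°.
Check via Clairaut: cos φ_max = |cos φ₁| · sin C = cos(1.0°)·sin(173.4°) ≈ 0.114, again giving ≈ 83.4°.

≈ -83.4°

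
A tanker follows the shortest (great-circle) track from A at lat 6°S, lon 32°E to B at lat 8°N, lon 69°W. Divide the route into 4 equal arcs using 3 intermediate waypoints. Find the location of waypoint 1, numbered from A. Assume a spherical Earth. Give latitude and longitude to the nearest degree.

Convert each endpoint to a unit vector on the sphere (x = cos φ cos λ, y = cos φ sin λ, z = sin φ).
The central angle between the endpoints is δ = arccos(p₁·p₂) ≈ 1.775 rad (101.7°).
Interpolate at f = 1/4 with slerp weights a = sin((1−f)δ)/sin δ ≈ 0.992, b = sin(fδ)/sin δ ≈ 0.438.
p = a·p₁ + b·p₂ ≈ (0.992, 0.118, -0.043); φ = arcsin(p_z) ≈ -2.45°, λ = atan2(p_y, p_x) ≈ 6.76°.

≈ lat 2°S, lon 7°E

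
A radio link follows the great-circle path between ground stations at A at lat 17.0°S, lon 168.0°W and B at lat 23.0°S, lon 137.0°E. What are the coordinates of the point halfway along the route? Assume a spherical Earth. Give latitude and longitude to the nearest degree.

≈ lat 22°S, lon 165°E

From cos δ = sin φ₁ sin φ₂ + cos φ₁ cos φ₂ cos Δλ, the central angle is δ ≈ 0.903 rad (51.7°).
Interpolate at f = 1/2 with slerp weights a = sin((1−f)δ)/sin δ ≈ 0.556, b = sin(fδ)/sin δ ≈ 0.556.
p = a·p₁ + b·p₂ ≈ (-0.894, 0.238, -0.380); φ = arcsin(p_z) ≈ -22.31°, λ = atan2(p_y, p_x) ≈ 165.07°.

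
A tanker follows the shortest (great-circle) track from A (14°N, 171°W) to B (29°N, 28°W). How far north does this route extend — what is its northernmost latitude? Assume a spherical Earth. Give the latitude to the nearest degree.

≈ 52°N

The great circle lies in the plane with unit normal n̂ = (p₁ × p₂)/|p₁ × p₂|.
Here n̂_z ≈ +0.617; the vertex latitude is φ_max = arccos|n̂_z| ≈ 51.9°.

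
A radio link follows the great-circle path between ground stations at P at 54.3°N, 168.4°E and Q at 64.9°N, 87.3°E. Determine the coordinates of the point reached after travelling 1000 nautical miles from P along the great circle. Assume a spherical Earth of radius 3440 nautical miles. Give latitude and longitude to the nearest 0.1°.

≈ 64.6°N, 142.2°E

Write both endpoints as unit vectors p₁, p₂ with components (cos φ cos λ, cos φ sin λ, sin φ).
The central angle between the endpoints is δ = arccos(p₁·p₂) ≈ 0.686 rad (39.3°). The total great-circle distance is δ·R ≈ 0.686 × 3440 ≈ 2360 nmi, so the target fraction is f = 1000/2360 ≈ 0.424.
Interpolate at f ≈ 0.424 with slerp weights a = sin((1−f)δ)/sin δ ≈ 0.608, b = sin(fδ)/sin δ ≈ 0.452.
p = a·p₁ + b·p₂ ≈ (-0.339, 0.263, 0.903); φ = arcsin(p_z) ≈ 64.61°, λ = atan2(p_y, p_x) ≈ 142.15°.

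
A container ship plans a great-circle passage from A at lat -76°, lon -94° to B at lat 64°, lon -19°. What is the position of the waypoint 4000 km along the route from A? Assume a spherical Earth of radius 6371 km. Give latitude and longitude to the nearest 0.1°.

From cos δ = sin φ₁ sin φ₂ + cos φ₁ cos φ₂ cos Δλ, the central angle is δ ≈ 2.577 rad (147.6°). The total great-circle distance is δ·R ≈ 2.577 × 6371 ≈ 16416 km, so the target fraction is f = 4000/16416 ≈ 0.244.
Interpolate at f ≈ 0.244 with slerp weights a = sin((1−f)δ)/sin δ ≈ 1.736, b = sin(fδ)/sin δ ≈ 1.097.
p = a·p₁ + b·p₂ ≈ (0.426, -0.576, -0.698); φ = arcsin(p_z) ≈ -44.29°, λ = atan2(p_y, p_x) ≈ -53.53°.

≈ lat -44.3°, lon -53.5°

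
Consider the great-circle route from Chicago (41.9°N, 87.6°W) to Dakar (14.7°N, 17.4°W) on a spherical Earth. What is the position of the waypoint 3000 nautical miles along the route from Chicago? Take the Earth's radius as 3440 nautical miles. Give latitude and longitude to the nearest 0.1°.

≈ 24.3°N, 30.5°W

Convert each endpoint to a unit vector on the sphere (x = cos φ cos λ, y = cos φ sin λ, z = sin φ).
The central angle between the endpoints is δ = arccos(p₁·p₂) ≈ 1.145 rad (65.6°). The total great-circle distance is δ·R ≈ 1.145 × 3440 ≈ 3938 nmi, so the target fraction is f = 3000/3938 ≈ 0.762.
Interpolate at f ≈ 0.762 with slerp weights a = sin((1−f)δ)/sin δ ≈ 0.296, b = sin(fδ)/sin δ ≈ 0.841.
p = a·p₁ + b·p₂ ≈ (0.785, -0.463, 0.411); φ = arcsin(p_z) ≈ 24.26°, λ = atan2(p_y, p_x) ≈ -30.53°.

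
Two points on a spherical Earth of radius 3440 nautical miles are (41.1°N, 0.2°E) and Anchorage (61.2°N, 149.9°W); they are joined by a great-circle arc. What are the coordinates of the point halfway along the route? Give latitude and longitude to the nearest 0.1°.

≈ (74.9°N, 35.4°W)

Write both endpoints as unit vectors p₁, p₂ with components (cos φ cos λ, cos φ sin λ, sin φ).
The central angle between the endpoints is δ = arccos(p₁·p₂) ≈ 1.306 rad (74.8°).
Interpolate at f = 1/2 with slerp weights a = sin((1−f)δ)/sin δ ≈ 0.630, b = sin(fδ)/sin δ ≈ 0.630.
p = a·p₁ + b·p₂ ≈ (0.212, -0.150, 0.966); φ = arcsin(p_z) ≈ 74.93°, λ = atan2(p_y, p_x) ≈ -35.36°.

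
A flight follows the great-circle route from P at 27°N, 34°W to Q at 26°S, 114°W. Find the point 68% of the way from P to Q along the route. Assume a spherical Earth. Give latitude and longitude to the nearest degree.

≈ 10°S, 88°W

From cos δ = sin φ₁ sin φ₂ + cos φ₁ cos φ₂ cos Δλ, the central angle is δ ≈ 1.631 rad (93.4°).
Interpolate at f = 0.68 with slerp weights a = sin((1−f)δ)/sin δ ≈ 0.499, b = sin(fδ)/sin δ ≈ 0.897.
p = a·p₁ + b·p₂ ≈ (0.041, -0.985, -0.166); φ = arcsin(p_z) ≈ -9.58°, λ = atan2(p_y, p_x) ≈ -87.62°.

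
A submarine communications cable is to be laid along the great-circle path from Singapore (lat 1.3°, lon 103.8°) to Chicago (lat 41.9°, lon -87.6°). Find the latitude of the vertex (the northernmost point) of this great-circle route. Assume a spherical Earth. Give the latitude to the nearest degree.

The great circle lies in the plane with unit normal n̂ = (p₁ × p₂)/|p₁ × p₂|.
Here n̂_z ≈ +0.210; the vertex latitude is φ_max = arccos|n̂_z| ≈ 77.9°.
Check via Clairaut: cos φ_max = |cos φ₁| · sin C = cos(1.3°)·sin(12.1°) ≈ 0.210, again giving ≈ 77.9°.

≈ 78°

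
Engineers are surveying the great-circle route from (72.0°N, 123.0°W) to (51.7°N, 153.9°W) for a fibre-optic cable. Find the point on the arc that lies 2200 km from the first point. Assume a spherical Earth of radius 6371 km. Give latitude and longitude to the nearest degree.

≈ (56°N, 151°W)

Write both endpoints as unit vectors p₁, p₂ with components (cos φ cos λ, cos φ sin λ, sin φ).
The central angle between the endpoints is δ = arccos(p₁·p₂) ≈ 0.426 rad (24.4°). The total great-circle distance is δ·R ≈ 0.426 × 6371 ≈ 2713 km, so the target fraction is f = 2200/2713 ≈ 0.811.
Interpolate at f ≈ 0.811 with slerp weights a = sin((1−f)δ)/sin δ ≈ 0.195, b = sin(fδ)/sin δ ≈ 0.819.
p = a·p₁ + b·p₂ ≈ (-0.489, -0.274, 0.828); φ = arcsin(p_z) ≈ 55.92°, λ = atan2(p_y, p_x) ≈ -150.74°.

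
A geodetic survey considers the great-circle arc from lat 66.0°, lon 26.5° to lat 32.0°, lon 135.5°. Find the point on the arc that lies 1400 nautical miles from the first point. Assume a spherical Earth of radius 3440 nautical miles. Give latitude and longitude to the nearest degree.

Convert each endpoint to a unit vector on the sphere (x = cos φ cos λ, y = cos φ sin λ, z = sin φ).
The central angle between the endpoints is δ = arccos(p₁·p₂) ≈ 1.190 rad (68.2°). The total great-circle distance is δ·R ≈ 1.190 × 3440 ≈ 4093 nmi, so the target fraction is f = 1400/4093 ≈ 0.342.
Interpolate at f ≈ 0.342 with slerp weights a = sin((1−f)δ)/sin δ ≈ 0.760, b = sin(fδ)/sin δ ≈ 0.426.
p = a·p₁ + b·p₂ ≈ (0.019, 0.391, 0.920); φ = arcsin(p_z) ≈ 66.93°, λ = atan2(p_y, p_x) ≈ 87.27°.

≈ lat 67°, lon 87°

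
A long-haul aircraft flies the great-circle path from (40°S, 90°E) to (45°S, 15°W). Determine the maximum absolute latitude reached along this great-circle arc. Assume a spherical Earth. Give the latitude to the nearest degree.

The great circle lies in the plane with unit normal n̂ = (p₁ × p₂)/|p₁ × p₂|.
Here n̂_z ≈ -0.551; the vertex latitude is φ_max = arccos|n̂_z| ≈ 56.6°.
Check via Clairaut: cos φ_max = |cos φ₁| · sin C = cos(40.0°)·sin(134.0°) ≈ 0.551, again giving ≈ 56.6°.

≈ 57°S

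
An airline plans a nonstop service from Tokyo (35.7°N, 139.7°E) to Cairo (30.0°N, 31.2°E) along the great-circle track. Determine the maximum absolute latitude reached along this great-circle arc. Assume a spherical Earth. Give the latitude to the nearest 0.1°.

The great circle lies in the plane with unit normal n̂ = (p₁ × p₂)/|p₁ × p₂|.
Here n̂_z ≈ -0.669; the vertex latitude is φ_max = arccos|n̂_z| ≈ 48.0°.
Check via Clairaut: cos φ_max = |cos φ₁| · sin C = cos(35.7°)·sin(55.4°) ≈ 0.669, again giving ≈ 48.0°.

≈ 48.0°N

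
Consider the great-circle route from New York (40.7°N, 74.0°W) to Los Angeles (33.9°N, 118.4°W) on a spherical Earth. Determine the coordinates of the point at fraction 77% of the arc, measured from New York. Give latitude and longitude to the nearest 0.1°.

Write both endpoints as unit vectors p₁, p₂ with components (cos φ cos λ, cos φ sin λ, sin φ).
The central angle between the endpoints is δ = arccos(p₁·p₂) ≈ 0.621 rad (35.6°).
Interpolate at f = 0.77 with slerp weights a = sin((1−f)δ)/sin δ ≈ 0.245, b = sin(fδ)/sin δ ≈ 0.791.
p = a·p₁ + b·p₂ ≈ (-0.261, -0.756, 0.601); φ = arcsin(p_z) ≈ 36.91°, λ = atan2(p_y, p_x) ≈ -109.06°.

≈ (36.9°N, 109.1°W)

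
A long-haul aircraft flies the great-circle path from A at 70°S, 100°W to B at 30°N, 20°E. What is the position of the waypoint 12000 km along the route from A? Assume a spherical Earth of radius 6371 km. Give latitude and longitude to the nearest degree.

≈ 11°N, 12°E

Write both endpoints as unit vectors p₁, p₂ with components (cos φ cos λ, cos φ sin λ, sin φ).
The central angle between the endpoints is δ = arccos(p₁·p₂) ≈ 2.237 rad (128.2°). The total great-circle distance is δ·R ≈ 2.237 × 6371 ≈ 14251 km, so the target fraction is f = 12000/14251 ≈ 0.842.
Interpolate at f ≈ 0.842 with slerp weights a = sin((1−f)δ)/sin δ ≈ 0.440, b = sin(fδ)/sin δ ≈ 1.210.
p = a·p₁ + b·p₂ ≈ (0.959, 0.210, 0.191); φ = arcsin(p_z) ≈ 11.04°, λ = atan2(p_y, p_x) ≈ 12.37°.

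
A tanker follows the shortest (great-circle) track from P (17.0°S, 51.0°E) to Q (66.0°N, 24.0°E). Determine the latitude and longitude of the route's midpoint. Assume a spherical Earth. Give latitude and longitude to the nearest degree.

From cos δ = sin φ₁ sin φ₂ + cos φ₁ cos φ₂ cos Δλ, the central angle is δ ≈ 1.491 rad (85.4°).
Interpolate at f = 1/2 with slerp weights a = sin((1−f)δ)/sin δ ≈ 0.681, b = sin(fδ)/sin δ ≈ 0.681.
p = a·p₁ + b·p₂ ≈ (0.662, 0.618, 0.423); φ = arcsin(p_z) ≈ 25.01°, λ = atan2(p_y, p_x) ≈ 43.03°.

≈ (25°N, 43°E)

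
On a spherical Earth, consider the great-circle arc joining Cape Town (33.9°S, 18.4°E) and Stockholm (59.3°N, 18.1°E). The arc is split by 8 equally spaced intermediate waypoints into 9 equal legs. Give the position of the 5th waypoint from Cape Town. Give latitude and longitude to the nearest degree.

≈ 18°N, 18°E

The haversine formula gives a central angle δ ≈ 1.627 rad (93.2°) between the endpoints.
Interpolate at f = 5/9 with slerp weights a = sin((1−f)δ)/sin δ ≈ 0.663, b = sin(fδ)/sin δ ≈ 0.787.
p = a·p₁ + b·p₂ ≈ (0.904, 0.298, 0.307); φ = arcsin(p_z) ≈ 17.88°, λ = atan2(p_y, p_x) ≈ 18.27°.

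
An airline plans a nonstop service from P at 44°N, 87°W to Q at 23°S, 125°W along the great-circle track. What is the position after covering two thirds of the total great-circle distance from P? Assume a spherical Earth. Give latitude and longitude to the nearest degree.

≈ 0°N, 114°W

Write both endpoints as unit vectors p₁, p₂ with components (cos φ cos λ, cos φ sin λ, sin φ).
The central angle between the endpoints is δ = arccos(p₁·p₂) ≈ 1.318 rad (75.5°).
Interpolate at f = 2/3 with slerp weights a = sin((1−f)δ)/sin δ ≈ 0.439, b = sin(fδ)/sin δ ≈ 0.795.
p = a·p₁ + b·p₂ ≈ (-0.403, -0.915, -0.006); φ = arcsin(p_z) ≈ -0.32°, λ = atan2(p_y, p_x) ≈ -113.78°.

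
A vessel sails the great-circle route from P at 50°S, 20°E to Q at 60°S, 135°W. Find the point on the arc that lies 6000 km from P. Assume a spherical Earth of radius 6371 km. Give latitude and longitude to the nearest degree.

Write both endpoints as unit vectors p₁, p₂ with components (cos φ cos λ, cos φ sin λ, sin φ).
The central angle between the endpoints is δ = arccos(p₁·p₂) ≈ 1.189 rad (68.2°). The total great-circle distance is δ·R ≈ 1.189 × 6371 ≈ 7578 km, so the target fraction is f = 6000/7578 ≈ 0.792.
Interpolate at f ≈ 0.792 with slerp weights a = sin((1−f)δ)/sin δ ≈ 0.264, b = sin(fδ)/sin δ ≈ 0.871.
p = a·p₁ + b·p₂ ≈ (-0.148, -0.250, -0.957); φ = arcsin(p_z) ≈ -73.10°, λ = atan2(p_y, p_x) ≈ -120.71°.

≈ 73°S, 121°W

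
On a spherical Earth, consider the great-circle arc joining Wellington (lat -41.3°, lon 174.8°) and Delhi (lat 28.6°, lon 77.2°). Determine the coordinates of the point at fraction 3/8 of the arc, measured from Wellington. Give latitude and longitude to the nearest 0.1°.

≈ lat -19.1°, lon 131.8°

Convert each endpoint to a unit vector on the sphere (x = cos φ cos λ, y = cos φ sin λ, z = sin φ).
The central angle between the endpoints is δ = arccos(p₁·p₂) ≈ 1.986 rad (113.8°).
Interpolate at f = 3/8 with slerp weights a = sin((1−f)δ)/sin δ ≈ 1.034, b = sin(fδ)/sin δ ≈ 0.741.
p = a·p₁ + b·p₂ ≈ (-0.629, 0.704, -0.328); φ = arcsin(p_z) ≈ -19.14°, λ = atan2(p_y, p_x) ≈ 131.78°.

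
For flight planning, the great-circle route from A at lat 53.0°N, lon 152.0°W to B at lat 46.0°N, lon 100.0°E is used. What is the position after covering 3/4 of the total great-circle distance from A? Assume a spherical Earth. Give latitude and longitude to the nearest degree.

Convert each endpoint to a unit vector on the sphere (x = cos φ cos λ, y = cos φ sin λ, z = sin φ).
The central angle between the endpoints is δ = arccos(p₁·p₂) ≈ 1.109 rad (63.6°).
Interpolate at f = 3/4 with slerp weights a = sin((1−f)δ)/sin δ ≈ 0.306, b = sin(fδ)/sin δ ≈ 0.826.
p = a·p₁ + b·p₂ ≈ (-0.262, 0.478, 0.838); φ = arcsin(p_z) ≈ 56.94°, λ = atan2(p_y, p_x) ≈ 118.71°.

≈ lat 57°N, lon 119°E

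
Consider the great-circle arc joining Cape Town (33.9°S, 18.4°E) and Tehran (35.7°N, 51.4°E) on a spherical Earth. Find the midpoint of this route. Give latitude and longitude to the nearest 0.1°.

≈ 0.9°N, 34.7°E

Write both endpoints as unit vectors p₁, p₂ with components (cos φ cos λ, cos φ sin λ, sin φ).
The central angle between the endpoints is δ = arccos(p₁·p₂) ≈ 1.329 rad (76.1°).
Interpolate at f = 1/2 with slerp weights a = sin((1−f)δ)/sin δ ≈ 0.635, b = sin(fδ)/sin δ ≈ 0.635.
p = a·p₁ + b·p₂ ≈ (0.822, 0.569, 0.016); φ = arcsin(p_z) ≈ 0.94°, λ = atan2(p_y, p_x) ≈ 34.71°.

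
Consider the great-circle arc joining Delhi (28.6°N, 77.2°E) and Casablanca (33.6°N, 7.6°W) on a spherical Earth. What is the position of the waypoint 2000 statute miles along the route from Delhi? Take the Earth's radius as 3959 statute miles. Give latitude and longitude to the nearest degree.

Write both endpoints as unit vectors p₁, p₂ with components (cos φ cos λ, cos φ sin λ, sin φ).
The central angle between the endpoints is δ = arccos(p₁·p₂) ≈ 1.233 rad (70.7°). The total great-circle distance is δ·R ≈ 1.233 × 3959 ≈ 4882 mi, so the target fraction is f = 2000/4882 ≈ 0.410.
Interpolate at f ≈ 0.410 with slerp weights a = sin((1−f)δ)/sin δ ≈ 0.705, b = sin(fδ)/sin δ ≈ 0.513.
p = a·p₁ + b·p₂ ≈ (0.561, 0.547, 0.621); φ = arcsin(p_z) ≈ 38.42°, λ = atan2(p_y, p_x) ≈ 44.31°.

≈ (38°N, 44°E)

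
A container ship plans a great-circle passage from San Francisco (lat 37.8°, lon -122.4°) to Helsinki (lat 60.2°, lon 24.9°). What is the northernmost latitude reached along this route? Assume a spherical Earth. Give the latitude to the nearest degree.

The great circle lies in the plane with unit normal n̂ = (p₁ × p₂)/|p₁ × p₂|.
Here n̂_z ≈ +0.217; the vertex latitude is φ_max = arccos|n̂_z| ≈ 77.5°.

≈ 77°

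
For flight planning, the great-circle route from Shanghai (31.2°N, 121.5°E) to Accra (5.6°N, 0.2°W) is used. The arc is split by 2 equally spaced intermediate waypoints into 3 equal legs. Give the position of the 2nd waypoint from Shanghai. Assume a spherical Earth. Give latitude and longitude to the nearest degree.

≈ 27°N, 33°E

The haversine formula gives a central angle δ ≈ 1.979 rad (113.4°) between the endpoints.
Interpolate at f = 2/3 with slerp weights a = sin((1−f)δ)/sin δ ≈ 0.668, b = sin(fδ)/sin δ ≈ 1.055.
p = a·p₁ + b·p₂ ≈ (0.752, 0.483, 0.449); φ = arcsin(p_z) ≈ 26.67°, λ = atan2(p_y, p_x) ≈ 32.73°.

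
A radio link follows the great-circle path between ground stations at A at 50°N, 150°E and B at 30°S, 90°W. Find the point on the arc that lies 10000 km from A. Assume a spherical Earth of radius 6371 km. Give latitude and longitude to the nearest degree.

≈ 1°N, 119°W

From cos δ = sin φ₁ sin φ₂ + cos φ₁ cos φ₂ cos Δλ, the central angle is δ ≈ 2.293 rad (131.4°). The total great-circle distance is δ·R ≈ 2.293 × 6371 ≈ 14611 km, so the target fraction is f = 10000/14611 ≈ 0.684.
Interpolate at f ≈ 0.684 with slerp weights a = sin((1−f)δ)/sin δ ≈ 0.883, b = sin(fδ)/sin δ ≈ 1.333.
p = a·p₁ + b·p₂ ≈ (-0.491, -0.871, 0.010); φ = arcsin(p_z) ≈ 0.56°, λ = atan2(p_y, p_x) ≈ -119.44°.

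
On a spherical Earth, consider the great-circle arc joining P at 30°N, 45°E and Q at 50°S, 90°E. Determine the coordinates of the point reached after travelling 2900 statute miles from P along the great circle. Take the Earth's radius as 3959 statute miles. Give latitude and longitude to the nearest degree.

Convert each endpoint to a unit vector on the sphere (x = cos φ cos λ, y = cos φ sin λ, z = sin φ).
The central angle between the endpoints is δ = arccos(p₁·p₂) ≈ 1.560 rad (89.4°). The total great-circle distance is δ·R ≈ 1.560 × 3959 ≈ 6177 mi, so the target fraction is f = 2900/6177 ≈ 0.469.
Interpolate at f ≈ 0.469 with slerp weights a = sin((1−f)δ)/sin δ ≈ 0.736, b = sin(fδ)/sin δ ≈ 0.669.
p = a·p₁ + b·p₂ ≈ (0.451, 0.881, -0.144); φ = arcsin(p_z) ≈ -8.29°, λ = atan2(p_y, p_x) ≈ 62.89°.

≈ 8°S, 63°E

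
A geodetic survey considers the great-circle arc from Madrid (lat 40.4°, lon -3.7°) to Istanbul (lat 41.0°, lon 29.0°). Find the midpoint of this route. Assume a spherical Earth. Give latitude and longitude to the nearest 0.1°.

≈ lat 41.9°, lon 12.6°

Convert each endpoint to a unit vector on the sphere (x = cos φ cos λ, y = cos φ sin λ, z = sin φ).
The central angle between the endpoints is δ = arccos(p₁·p₂) ≈ 0.430 rad (24.7°).
Interpolate at f = 1/2 with slerp weights a = sin((1−f)δ)/sin δ ≈ 0.512, b = sin(fδ)/sin δ ≈ 0.512.
p = a·p₁ + b·p₂ ≈ (0.727, 0.162, 0.667); φ = arcsin(p_z) ≈ 41.87°, λ = atan2(p_y, p_x) ≈ 12.57°.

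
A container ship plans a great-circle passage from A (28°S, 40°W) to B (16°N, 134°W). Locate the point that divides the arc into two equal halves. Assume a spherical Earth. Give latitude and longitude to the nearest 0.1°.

Convert each endpoint to a unit vector on the sphere (x = cos φ cos λ, y = cos φ sin λ, z = sin φ).
The central angle between the endpoints is δ = arccos(p₁·p₂) ≈ 1.761 rad (100.9°).
Interpolate at f = 1/2 with slerp weights a = sin((1−f)δ)/sin δ ≈ 0.785, b = sin(fδ)/sin δ ≈ 0.785.
p = a·p₁ + b·p₂ ≈ (0.007, -0.988, -0.152); φ = arcsin(p_z) ≈ -8.75°, λ = atan2(p_y, p_x) ≈ -89.61°.

≈ (8.8°S, 89.6°W)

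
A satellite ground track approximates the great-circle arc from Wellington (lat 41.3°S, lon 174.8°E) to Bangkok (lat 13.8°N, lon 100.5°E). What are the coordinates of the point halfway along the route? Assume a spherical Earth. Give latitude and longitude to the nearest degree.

≈ lat 17°S, lon 132°E

From cos δ = sin φ₁ sin φ₂ + cos φ₁ cos φ₂ cos Δλ, the central angle is δ ≈ 1.531 rad (87.7°).
Interpolate at f = 1/2 with slerp weights a = sin((1−f)δ)/sin δ ≈ 0.693, b = sin(fδ)/sin δ ≈ 0.693.
p = a·p₁ + b·p₂ ≈ (-0.641, 0.709, -0.292); φ = arcsin(p_z) ≈ -16.99°, λ = atan2(p_y, p_x) ≈ 132.13°.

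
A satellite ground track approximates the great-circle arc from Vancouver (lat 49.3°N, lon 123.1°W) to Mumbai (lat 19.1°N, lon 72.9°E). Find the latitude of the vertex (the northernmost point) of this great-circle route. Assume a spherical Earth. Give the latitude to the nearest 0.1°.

The great circle lies in the plane with unit normal n̂ = (p₁ × p₂)/|p₁ × p₂|.
Here n̂_z ≈ -0.181; the vertex latitude is φ_max = arccos|n̂_z| ≈ 79.6°.

≈ 79.6°N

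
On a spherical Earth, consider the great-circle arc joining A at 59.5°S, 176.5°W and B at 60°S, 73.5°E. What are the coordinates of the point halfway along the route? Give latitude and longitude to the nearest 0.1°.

≈ 71.5°S, 129.1°E

Write both endpoints as unit vectors p₁, p₂ with components (cos φ cos λ, cos φ sin λ, sin φ).
The central angle between the endpoints is δ = arccos(p₁·p₂) ≈ 0.851 rad (48.7°).
Interpolate at f = 1/2 with slerp weights a = sin((1−f)δ)/sin δ ≈ 0.549, b = sin(fδ)/sin δ ≈ 0.549.
p = a·p₁ + b·p₂ ≈ (-0.200, 0.246, -0.948); φ = arcsin(p_z) ≈ -71.50°, λ = atan2(p_y, p_x) ≈ 129.11°.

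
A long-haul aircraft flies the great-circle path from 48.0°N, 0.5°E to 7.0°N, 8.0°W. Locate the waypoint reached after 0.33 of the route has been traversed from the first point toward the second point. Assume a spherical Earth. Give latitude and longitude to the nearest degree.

≈ 35°N, 3°W

Convert each endpoint to a unit vector on the sphere (x = cos φ cos λ, y = cos φ sin λ, z = sin φ).
The central angle between the endpoints is δ = arccos(p₁·p₂) ≈ 0.727 rad (41.6°).
Interpolate at f = 0.33 with slerp weights a = sin((1−f)δ)/sin δ ≈ 0.704, b = sin(fδ)/sin δ ≈ 0.357.
p = a·p₁ + b·p₂ ≈ (0.823, -0.045, 0.567); φ = arcsin(p_z) ≈ 34.53°, λ = atan2(p_y, p_x) ≈ -3.15°.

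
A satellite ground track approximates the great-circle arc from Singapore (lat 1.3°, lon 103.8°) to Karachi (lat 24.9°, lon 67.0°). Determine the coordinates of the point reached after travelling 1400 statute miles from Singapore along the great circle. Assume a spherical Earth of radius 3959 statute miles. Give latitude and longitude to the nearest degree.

≈ lat 13°, lon 87°

Convert each endpoint to a unit vector on the sphere (x = cos φ cos λ, y = cos φ sin λ, z = sin φ).
The central angle between the endpoints is δ = arccos(p₁·p₂) ≈ 0.744 rad (42.6°). The total great-circle distance is δ·R ≈ 0.744 × 3959 ≈ 2946 mi, so the target fraction is f = 1400/2946 ≈ 0.475.
Interpolate at f ≈ 0.475 with slerp weights a = sin((1−f)δ)/sin δ ≈ 0.562, b = sin(fδ)/sin δ ≈ 0.511.
p = a·p₁ + b·p₂ ≈ (0.047, 0.973, 0.228); φ = arcsin(p_z) ≈ 13.18°, λ = atan2(p_y, p_x) ≈ 87.22°.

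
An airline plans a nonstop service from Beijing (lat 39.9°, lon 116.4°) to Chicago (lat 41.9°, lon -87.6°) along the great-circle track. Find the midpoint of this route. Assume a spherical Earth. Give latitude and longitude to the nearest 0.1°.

≈ lat 76.5°, lon -169.7°

The haversine formula gives a central angle δ ≈ 1.664 rad (95.4°) between the endpoints.
Interpolate at f = 1/2 with slerp weights a = sin((1−f)δ)/sin δ ≈ 0.743, b = sin(fδ)/sin δ ≈ 0.743.
p = a·p₁ + b·p₂ ≈ (-0.230, -0.042, 0.972); φ = arcsin(p_z) ≈ 76.47°, λ = atan2(p_y, p_x) ≈ -169.67°.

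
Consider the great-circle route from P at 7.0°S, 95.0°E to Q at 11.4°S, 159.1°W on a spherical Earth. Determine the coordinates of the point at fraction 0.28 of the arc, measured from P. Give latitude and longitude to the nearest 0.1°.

≈ 12.7°S, 124.0°E

The haversine formula gives a central angle δ ≈ 1.816 rad (104.0°) between the endpoints.
Interpolate at f = 0.28 with slerp weights a = sin((1−f)δ)/sin δ ≈ 0.995, b = sin(fδ)/sin δ ≈ 0.502.
p = a·p₁ + b·p₂ ≈ (-0.546, 0.809, -0.220); φ = arcsin(p_z) ≈ -12.74°, λ = atan2(p_y, p_x) ≈ 124.01°.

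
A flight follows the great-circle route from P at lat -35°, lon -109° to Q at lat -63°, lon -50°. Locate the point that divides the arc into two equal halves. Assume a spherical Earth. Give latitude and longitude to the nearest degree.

≈ lat -53°, lon -89°

The haversine formula gives a central angle δ ≈ 0.792 rad (45.4°) between the endpoints.
Interpolate at f = 1/2 with slerp weights a = sin((1−f)δ)/sin δ ≈ 0.542, b = sin(fδ)/sin δ ≈ 0.542.
p = a·p₁ + b·p₂ ≈ (0.014, -0.608, -0.794); φ = arcsin(p_z) ≈ -52.53°, λ = atan2(p_y, p_x) ≈ -88.72°.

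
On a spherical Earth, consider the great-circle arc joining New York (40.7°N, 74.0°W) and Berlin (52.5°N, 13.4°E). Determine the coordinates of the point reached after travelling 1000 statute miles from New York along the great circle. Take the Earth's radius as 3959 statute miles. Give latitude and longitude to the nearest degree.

≈ 50°N, 58°W

From cos δ = sin φ₁ sin φ₂ + cos φ₁ cos φ₂ cos Δλ, the central angle is δ ≈ 1.002 rad (57.4°). The total great-circle distance is δ·R ≈ 1.002 × 3959 ≈ 3969 mi, so the target fraction is f = 1000/3969 ≈ 0.252.
Interpolate at f ≈ 0.252 with slerp weights a = sin((1−f)δ)/sin δ ≈ 0.809, b = sin(fδ)/sin δ ≈ 0.297.
p = a·p₁ + b·p₂ ≈ (0.345, -0.547, 0.763); φ = arcsin(p_z) ≈ 49.69°, λ = atan2(p_y, p_x) ≈ -57.81°.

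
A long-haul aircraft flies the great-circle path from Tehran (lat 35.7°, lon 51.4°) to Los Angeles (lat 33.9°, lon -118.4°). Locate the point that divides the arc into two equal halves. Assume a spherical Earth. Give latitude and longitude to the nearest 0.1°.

≈ lat 82.7°, lon -40.5°

From cos δ = sin φ₁ sin φ₂ + cos φ₁ cos φ₂ cos Δλ, the central angle is δ ≈ 1.916 rad (109.8°).
Interpolate at f = 1/2 with slerp weights a = sin((1−f)δ)/sin δ ≈ 0.869, b = sin(fδ)/sin δ ≈ 0.869.
p = a·p₁ + b·p₂ ≈ (0.097, -0.083, 0.992); φ = arcsin(p_z) ≈ 82.66°, λ = atan2(p_y, p_x) ≈ -40.47°.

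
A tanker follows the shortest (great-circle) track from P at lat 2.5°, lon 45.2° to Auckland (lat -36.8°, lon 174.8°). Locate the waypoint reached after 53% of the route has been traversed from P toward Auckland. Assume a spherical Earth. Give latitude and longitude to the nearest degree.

≈ lat -37°, lon 101°

Convert each endpoint to a unit vector on the sphere (x = cos φ cos λ, y = cos φ sin λ, z = sin φ).
The central angle between the endpoints is δ = arccos(p₁·p₂) ≈ 2.137 rad (122.4°).
Interpolate at f = 0.53 with slerp weights a = sin((1−f)δ)/sin δ ≈ 0.999, b = sin(fδ)/sin δ ≈ 1.073.
p = a·p₁ + b·p₂ ≈ (-0.152, 0.786, -0.599); φ = arcsin(p_z) ≈ -36.79°, λ = atan2(p_y, p_x) ≈ 100.92°.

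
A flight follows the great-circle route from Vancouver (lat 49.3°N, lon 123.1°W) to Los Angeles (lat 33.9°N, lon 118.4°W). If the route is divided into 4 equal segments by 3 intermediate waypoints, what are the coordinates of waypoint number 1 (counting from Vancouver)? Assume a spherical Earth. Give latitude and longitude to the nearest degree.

≈ lat 45°N, lon 122°W

The haversine formula gives a central angle δ ≈ 0.276 rad (15.8°) between the endpoints.
Interpolate at f = 1/4 with slerp weights a = sin((1−f)δ)/sin δ ≈ 0.754, b = sin(fδ)/sin δ ≈ 0.253.
p = a·p₁ + b·p₂ ≈ (-0.368, -0.597, 0.713); φ = arcsin(p_z) ≈ 45.47°, λ = atan2(p_y, p_x) ≈ -121.69°.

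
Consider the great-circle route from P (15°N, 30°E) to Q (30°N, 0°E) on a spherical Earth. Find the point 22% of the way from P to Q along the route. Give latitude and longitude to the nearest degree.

Write both endpoints as unit vectors p₁, p₂ with components (cos φ cos λ, cos φ sin λ, sin φ).
The central angle between the endpoints is δ = arccos(p₁·p₂) ≈ 0.547 rad (31.4°).
Interpolate at f = 0.22 with slerp weights a = sin((1−f)δ)/sin δ ≈ 0.796, b = sin(fδ)/sin δ ≈ 0.231.
p = a·p₁ + b·p₂ ≈ (0.865, 0.384, 0.321); φ = arcsin(p_z) ≈ 18.74°, λ = atan2(p_y, p_x) ≈ 23.94°.

≈ (19°N, 24°E)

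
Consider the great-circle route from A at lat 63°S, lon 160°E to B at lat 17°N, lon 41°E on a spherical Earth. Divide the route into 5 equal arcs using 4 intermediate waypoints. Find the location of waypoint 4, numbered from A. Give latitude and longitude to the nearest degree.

≈ lat 4°S, lon 51°E

Write both endpoints as unit vectors p₁, p₂ with components (cos φ cos λ, cos φ sin λ, sin φ).
The central angle between the endpoints is δ = arccos(p₁·p₂) ≈ 2.061 rad (118.1°).
Interpolate at f = 4/5 with slerp weights a = sin((1−f)δ)/sin δ ≈ 0.454, b = sin(fδ)/sin δ ≈ 1.130.
p = a·p₁ + b·p₂ ≈ (0.622, 0.780, -0.074); φ = arcsin(p_z) ≈ -4.26°, λ = atan2(p_y, p_x) ≈ 51.42°.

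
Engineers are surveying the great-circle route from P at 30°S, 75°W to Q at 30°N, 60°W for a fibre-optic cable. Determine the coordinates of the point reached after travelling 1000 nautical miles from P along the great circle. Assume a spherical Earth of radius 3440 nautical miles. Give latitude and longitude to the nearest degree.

From cos δ = sin φ₁ sin φ₂ + cos φ₁ cos φ₂ cos Δλ, the central angle is δ ≈ 1.076 rad (61.7°). The total great-circle distance is δ·R ≈ 1.076 × 3440 ≈ 3703 nmi, so the target fraction is f = 1000/3703 ≈ 0.270.
Interpolate at f ≈ 0.270 with slerp weights a = sin((1−f)δ)/sin δ ≈ 0.804, b = sin(fδ)/sin δ ≈ 0.326.
p = a·p₁ + b·p₂ ≈ (0.321, -0.916, -0.239); φ = arcsin(p_z) ≈ -13.83°, λ = atan2(p_y, p_x) ≈ -70.69°.

≈ 14°S, 71°W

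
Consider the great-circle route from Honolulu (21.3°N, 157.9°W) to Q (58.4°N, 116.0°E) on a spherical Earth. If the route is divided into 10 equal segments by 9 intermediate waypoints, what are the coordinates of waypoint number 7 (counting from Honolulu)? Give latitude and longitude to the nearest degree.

From cos δ = sin φ₁ sin φ₂ + cos φ₁ cos φ₂ cos Δλ, the central angle is δ ≈ 1.221 rad (70.0°).
Interpolate at f = 7/10 with slerp weights a = sin((1−f)δ)/sin δ ≈ 0.381, b = sin(fδ)/sin δ ≈ 0.803.
p = a·p₁ + b·p₂ ≈ (-0.514, 0.245, 0.822); φ = arcsin(p_z) ≈ 55.33°, λ = atan2(p_y, p_x) ≈ 154.54°.

≈ (55°N, 155°E)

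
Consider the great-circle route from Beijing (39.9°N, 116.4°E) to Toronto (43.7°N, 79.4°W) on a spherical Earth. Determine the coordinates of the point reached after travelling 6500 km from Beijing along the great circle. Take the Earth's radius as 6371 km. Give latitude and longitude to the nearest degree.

The haversine formula gives a central angle δ ≈ 1.661 rad (95.2°) between the endpoints. The total great-circle distance is δ·R ≈ 1.661 × 6371 ≈ 10585 km, so the target fraction is f = 6500/10585 ≈ 0.614.
Interpolate at f ≈ 0.614 with slerp weights a = sin((1−f)δ)/sin δ ≈ 0.601, b = sin(fδ)/sin δ ≈ 0.856.
p = a·p₁ + b·p₂ ≈ (-0.091, -0.195, 0.976); φ = arcsin(p_z) ≈ 77.55°, λ = atan2(p_y, p_x) ≈ -114.99°.

≈ 78°N, 115°W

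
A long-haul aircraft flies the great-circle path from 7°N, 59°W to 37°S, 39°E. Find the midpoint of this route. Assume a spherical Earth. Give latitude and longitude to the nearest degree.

Convert each endpoint to a unit vector on the sphere (x = cos φ cos λ, y = cos φ sin λ, z = sin φ).
The central angle between the endpoints is δ = arccos(p₁·p₂) ≈ 1.756 rad (100.6°).
Interpolate at f = 1/2 with slerp weights a = sin((1−f)δ)/sin δ ≈ 0.783, b = sin(fδ)/sin δ ≈ 0.783.
p = a·p₁ + b·p₂ ≈ (0.886, -0.272, -0.376); φ = arcsin(p_z) ≈ -22.06°, λ = atan2(p_y, p_x) ≈ -17.10°.

≈ 22°S, 17°W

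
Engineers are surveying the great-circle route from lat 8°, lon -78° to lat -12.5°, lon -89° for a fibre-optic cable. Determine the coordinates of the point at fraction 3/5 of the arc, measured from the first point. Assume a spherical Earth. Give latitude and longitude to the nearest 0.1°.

≈ lat -4.3°, lon -84.6°

Convert each endpoint to a unit vector on the sphere (x = cos φ cos λ, y = cos φ sin λ, z = sin φ).
The central angle between the endpoints is δ = arccos(p₁·p₂) ≈ 0.405 rad (23.2°).
Interpolate at f = 3/5 with slerp weights a = sin((1−f)δ)/sin δ ≈ 0.409, b = sin(fδ)/sin δ ≈ 0.611.
p = a·p₁ + b·p₂ ≈ (0.095, -0.993, -0.075); φ = arcsin(p_z) ≈ -4.31°, λ = atan2(p_y, p_x) ≈ -84.55°.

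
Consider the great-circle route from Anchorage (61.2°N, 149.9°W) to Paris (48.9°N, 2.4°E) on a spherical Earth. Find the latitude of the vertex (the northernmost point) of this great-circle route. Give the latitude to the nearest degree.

The great circle lies in the plane with unit normal n̂ = (p₁ × p₂)/|p₁ × p₂|.
Here n̂_z ≈ +0.159; the vertex latitude is φ_max = arccos|n̂_z| ≈ 80.8°.
Check via Clairaut: cos φ_max = |cos φ₁| · sin C = cos(61.2°)·sin(19.3°) ≈ 0.159, again giving ≈ 80.8°.

≈ 81°N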